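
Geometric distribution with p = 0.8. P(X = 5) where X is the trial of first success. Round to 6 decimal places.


P = (1-p)^(k-1) * p
(1-p)^(k-1) = 0.2^4 = 0.0016
P = 0.0016 * 0.8 = 0.00128

0.001280


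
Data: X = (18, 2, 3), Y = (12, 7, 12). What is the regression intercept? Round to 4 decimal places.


a = ybar - b*xbar, where b = sum((xi-xbar)(yi-ybar)) / sum((xi-xbar)^2)
n = 3, xbar = 23/3 ≈ 7.666667, ybar = 31/3 ≈ 10.333333
Sxy = sum((xi-xbar)(yi-ybar)) = 85/3 ≈ 28.333333
Sxx = sum((xi-xbar)^2) = 482/3 ≈ 160.666667
b = Sxy / Sxx = 85/482 ≈ 0.176349
a = 10.333333 - 0.176349 * 7.666667 = 4329/482 ≈ 8.981328

8.9813


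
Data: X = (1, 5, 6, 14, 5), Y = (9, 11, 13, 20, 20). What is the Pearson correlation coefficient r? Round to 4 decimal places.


r = sum((xi-xbar)(yi-ybar)) / sqrt(sum((xi-xbar)^2) * sum((yi-ybar)^2))
n = 5, xbar = 31/5 = 6.2, ybar = 73/5 = 14.6
Sxy = sum((xi-xbar)(yi-ybar)) = 69.4
Sxx = sum((xi-xbar)^2) = 90.8
Syy = sum((yi-ybar)^2) = 105.2
sqrt(Sxx*Syy) ≈ 97.735152
r = Sxy / sqrt(Sxx*Syy) = 69.4 / 97.735152 ≈ 0.710082

0.7101


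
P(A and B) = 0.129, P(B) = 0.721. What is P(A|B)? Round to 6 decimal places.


P(A|B) = P(A and B) / P(B) = 0.129 / 0.721 = 129/721 ≈ 0.17891817

0.178918


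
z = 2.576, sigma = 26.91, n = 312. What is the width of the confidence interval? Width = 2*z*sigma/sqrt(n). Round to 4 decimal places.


width = 2*z*sigma/sqrt(n)
2*z*sigma = 2 * 2.576 * 26.91 = 138.64032
sqrt(312) ≈ 17.663522
width = 138.64032 / 17.663522 ≈ 7.848963

7.8490


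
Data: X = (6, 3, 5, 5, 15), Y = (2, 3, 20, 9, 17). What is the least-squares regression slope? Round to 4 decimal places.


b = sum((xi-xbar)(yi-ybar)) / sum((xi-xbar)^2)
n = 5, xbar = 34/5 = 6.8, ybar = 51/5 = 10.2
Sxy = sum((xi-xbar)(yi-ybar)) = 74.2
Sxx = sum((xi-xbar)^2) = 88.8
b = Sxy / Sxx = 371/444 ≈ 0.835586

0.8356


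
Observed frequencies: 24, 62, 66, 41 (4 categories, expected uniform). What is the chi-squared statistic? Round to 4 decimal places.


chi2 = sum((O-E)^2/E), E = total/4
total = 193, E = 193/4 = 48.25
(24 - 48.25)^2 / 48.25 = 588.0625 / 48.25 = 9409/772 ≈ 12.187824
(62 - 48.25)^2 / 48.25 = 189.0625 / 48.25 = 3025/772 ≈ 3.918394
(66 - 48.25)^2 / 48.25 = 315.0625 / 48.25 = 5041/772 ≈ 6.529793
(41 - 48.25)^2 / 48.25 = 52.5625 / 48.25 = 841/772 ≈ 1.089378
chi2 = 4579/193 ≈ 23.725389

23.7254


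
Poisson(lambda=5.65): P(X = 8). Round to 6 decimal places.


P = e^(-lam) * lam^k / k!
e^(-5.65) ≈ 0.003517517
lam^k = 5.65^8 ≈ 1038454.762854
k! = 8! = 40320
P = 0.003517517 * 1038454.762854 / 40320 ≈ 0.090595

0.090595


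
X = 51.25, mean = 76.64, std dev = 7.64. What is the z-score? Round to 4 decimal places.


z = (X - mu) / sigma
X - mu = 51.25 - 76.64 = -25.39
z = -25.39 / 7.64 = -2539/764 ≈ -3.323298

-3.3233


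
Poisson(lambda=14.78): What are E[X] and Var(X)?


E[X] = Var(X) = lambda = 14.78

14.78, 14.78


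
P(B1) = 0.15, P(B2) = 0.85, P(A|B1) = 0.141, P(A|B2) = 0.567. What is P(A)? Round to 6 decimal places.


P(A) = P(A|B1)*P(B1) + P(A|B2)*P(B2)
P(A|B1)*P(B1) = 0.141 * 0.15 = 0.02115
P(A|B2)*P(B2) = 0.567 * 0.85 = 0.48195
P(A) = 0.02115 + 0.48195 = 0.5031

0.503100


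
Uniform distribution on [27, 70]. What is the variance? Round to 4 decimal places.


Var = (b-a)^2 / 12
(b-a)^2 = (70 - 27)^2 = 1849
Var = 1849/12 ≈ 154.083333

154.0833


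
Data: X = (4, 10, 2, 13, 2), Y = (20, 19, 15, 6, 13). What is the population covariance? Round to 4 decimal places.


Cov = (1/n)*sum((xi-xbar)(yi-ybar))
n = 5, xbar = 31/5 = 6.2, ybar = 73/5 = 14.6
sum((xi-xbar)(yi-ybar)) = -48.6
Cov = -48.6 / 5 = -9.72

-9.7200


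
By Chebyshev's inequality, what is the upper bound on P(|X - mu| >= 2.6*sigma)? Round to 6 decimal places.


P <= 1/k^2
k^2 = 2.6^2 = 6.76
1/k^2 = 1 / 6.76 = 25/169 ≈ 0.14792899

0.147929


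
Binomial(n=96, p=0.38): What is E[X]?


E[X] = n*p = 96 * 0.38 = 36.48

36.48


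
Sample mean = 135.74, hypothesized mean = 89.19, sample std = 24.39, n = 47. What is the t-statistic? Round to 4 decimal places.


t = (xbar - mu0) / (s/sqrt(n))
xbar - mu0 = 135.74 - 89.19 = 46.55
sqrt(47) ≈ 6.85565460
s/sqrt(n) = 24.39 / 6.85565460 ≈ 3.55764714
t = 46.55 / 3.55764714 ≈ 13.084490

13.0845


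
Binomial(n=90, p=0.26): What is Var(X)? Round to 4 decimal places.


Var = n*p*(1-p) = 90 * 0.26 * 0.74 = 17.316

17.3160


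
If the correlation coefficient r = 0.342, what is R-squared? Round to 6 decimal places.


R^2 = r^2 = (0.342)^2 = 0.116964

0.116964


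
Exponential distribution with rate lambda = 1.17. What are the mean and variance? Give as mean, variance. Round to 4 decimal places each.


mean = 1/lam, var = 1/lam^2
mean = 1 / 1.17 = 100/117 ≈ 0.854701
lam^2 = 1.17^2 = 1.3689
var = 1 / 1.3689 ≈ 0.730514

0.8547, 0.7305


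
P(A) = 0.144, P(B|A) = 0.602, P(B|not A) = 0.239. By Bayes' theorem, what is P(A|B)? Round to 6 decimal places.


P(A|B) = P(B|A)*P(A) / P(B), P(B) = P(B|A)*P(A) + P(B|not A)*P(not A)
P(B|A)*P(A) = 0.602 * 0.144 = 0.086688
P(B|not A)*P(not A) = 0.239 * 0.856 = 0.204584
P(B) = 0.086688 + 0.204584 = 0.291272
P(A|B) = 0.086688 / 0.291272 ≈ 0.29761872

0.297619


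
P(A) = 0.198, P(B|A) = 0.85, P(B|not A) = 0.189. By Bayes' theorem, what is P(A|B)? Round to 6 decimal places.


P(A|B) = P(B|A)*P(A) / P(B), P(B) = P(B|A)*P(A) + P(B|not A)*P(not A)
P(B|A)*P(A) = 0.85 * 0.198 = 0.1683
P(B|not A)*P(not A) = 0.189 * 0.802 = 0.151578
P(B) = 0.1683 + 0.151578 = 0.319878
P(A|B) = 0.1683 / 0.319878 ≈ 0.52613809

0.526138


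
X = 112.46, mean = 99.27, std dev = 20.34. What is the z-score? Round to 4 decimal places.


z = (X - mu) / sigma
X - mu = 112.46 - 99.27 = 13.19
z = 13.19 / 20.34 = 1319/2034 ≈ 0.648476

0.6485


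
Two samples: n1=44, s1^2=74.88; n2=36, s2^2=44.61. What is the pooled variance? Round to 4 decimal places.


sp^2 = ((n1-1)*s1^2 + (n2-1)*s2^2)/(n1+n2-2)
(n1-1)*s1^2 = 43 * 74.88 = 3219.84
(n2-1)*s2^2 = 35 * 44.61 = 1561.35
numerator = 3219.84 + 1561.35 = 4781.19
n1+n2-2 = 78
sp^2 = 4781.19 / 78 = 159373/2600 ≈ 61.297308

61.2973


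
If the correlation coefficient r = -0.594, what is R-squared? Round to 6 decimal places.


R^2 = r^2 = (-0.594)^2 = 0.352836

0.352836


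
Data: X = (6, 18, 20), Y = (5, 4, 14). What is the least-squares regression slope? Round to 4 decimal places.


b = sum((xi-xbar)(yi-ybar)) / sum((xi-xbar)^2)
n = 3, xbar = 44/3 ≈ 14.666667, ybar = 23/3 ≈ 7.666667
Sxy = sum((xi-xbar)(yi-ybar)) = 134/3 ≈ 44.666667
Sxx = sum((xi-xbar)^2) = 344/3 ≈ 114.666667
b = Sxy / Sxx = 67/172 ≈ 0.389535

0.3895


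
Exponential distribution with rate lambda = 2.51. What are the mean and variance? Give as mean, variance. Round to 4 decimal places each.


mean = 1/lam, var = 1/lam^2
mean = 1 / 2.51 = 100/251 ≈ 0.398406
lam^2 = 2.51^2 = 6.3001
var = 1 / 6.3001 ≈ 0.158728

0.3984, 0.1587


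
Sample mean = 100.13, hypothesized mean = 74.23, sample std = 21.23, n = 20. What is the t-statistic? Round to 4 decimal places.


t = (xbar - mu0) / (s/sqrt(n))
xbar - mu0 = 100.13 - 74.23 = 25.9
sqrt(20) ≈ 4.47213595
s/sqrt(n) = 21.23 / 4.47213595 ≈ 4.74717232
t = 25.9 / 4.74717232 ≈ 5.455879

5.4559


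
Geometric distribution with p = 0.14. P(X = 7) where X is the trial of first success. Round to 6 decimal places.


P = (1-p)^(k-1) * p
(1-p)^(k-1) = 0.86^6 ≈ 0.4045672
P = 0.4045672 * 0.14 ≈ 0.05663941

0.056639


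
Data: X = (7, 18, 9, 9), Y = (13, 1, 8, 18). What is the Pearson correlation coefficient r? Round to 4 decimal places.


r = sum((xi-xbar)(yi-ybar)) / sqrt(sum((xi-xbar)^2) * sum((yi-ybar)^2))
n = 4, xbar = 43/4 = 10.75, ybar = 40/4 = 10
Sxy = sum((xi-xbar)(yi-ybar)) = -87
Sxx = sum((xi-xbar)^2) = 72.75
Syy = sum((yi-ybar)^2) = 158
sqrt(Sxx*Syy) ≈ 107.212406
r = Sxy / sqrt(Sxx*Syy) = -87 / 107.212406 ≈ -0.811473

-0.8115


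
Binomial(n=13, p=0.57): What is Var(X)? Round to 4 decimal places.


Var = n*p*(1-p) = 13 * 0.57 * 0.43 = 3.1863

3.1863


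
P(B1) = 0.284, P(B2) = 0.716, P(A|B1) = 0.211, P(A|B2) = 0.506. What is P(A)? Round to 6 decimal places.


P(A) = P(A|B1)*P(B1) + P(A|B2)*P(B2)
P(A|B1)*P(B1) = 0.211 * 0.284 = 0.059924
P(A|B2)*P(B2) = 0.506 * 0.716 = 0.362296
P(A) = 0.059924 + 0.362296 = 0.42222

0.422220


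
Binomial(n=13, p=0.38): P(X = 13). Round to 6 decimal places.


P = C(n,k) * p^k * (1-p)^(n-k)
C(13,13) = 1
p^k = 0.38^13 ≈ 0.000003444980
(1-p)^(n-k) = 0.62^0 = 1
P = 1 * 0.000003444980 * 1 ≈ 0.000003

0.000003


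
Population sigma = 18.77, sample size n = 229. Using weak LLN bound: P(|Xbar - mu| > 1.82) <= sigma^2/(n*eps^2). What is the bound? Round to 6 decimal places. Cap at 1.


bound = min(1, sigma^2/(n*eps^2))
sigma^2 = 18.77^2 = 352.3129
n*eps^2 = 229 * 1.82^2 = 229 * 3.3124 = 758.5396
sigma^2/(n*eps^2) = 352.3129 / 758.5396 ≈ 0.46446211

0.464462


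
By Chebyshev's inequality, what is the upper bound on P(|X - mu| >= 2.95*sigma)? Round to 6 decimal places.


P <= 1/k^2
k^2 = 2.95^2 = 8.7025
1/k^2 = 1 / 8.7025 = 400/3481 ≈ 0.11490951

0.114910


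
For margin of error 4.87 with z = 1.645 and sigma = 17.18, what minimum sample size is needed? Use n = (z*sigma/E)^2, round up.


z*sigma/E = 1.645 * 17.18 / 4.87 ≈ 5.803101
(z*sigma/E)^2 ≈ 33.675977
round up: n = 34

34


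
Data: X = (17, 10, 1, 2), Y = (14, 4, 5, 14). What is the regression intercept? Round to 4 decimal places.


a = ybar - b*xbar, where b = sum((xi-xbar)(yi-ybar)) / sum((xi-xbar)^2)
n = 4, xbar = 30/4 = 7.5, ybar = 37/4 = 9.25
Sxy = sum((xi-xbar)(yi-ybar)) = 33.5
Sxx = sum((xi-xbar)^2) = 169
b = Sxy / Sxx = 67/338 ≈ 0.198225
a = 9.25 - 0.198225 * 7.5 = 1312/169 ≈ 7.763314

7.7633


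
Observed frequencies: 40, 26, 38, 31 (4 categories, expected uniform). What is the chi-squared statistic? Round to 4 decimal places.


chi2 = sum((O-E)^2/E), E = total/4
total = 135, E = 135/4 = 33.75
(40 - 33.75)^2 / 33.75 = 39.0625 / 33.75 = 125/108 ≈ 1.157407
(26 - 33.75)^2 / 33.75 = 60.0625 / 33.75 = 961/540 ≈ 1.779630
(38 - 33.75)^2 / 33.75 = 18.0625 / 33.75 = 289/540 ≈ 0.535185
(31 - 33.75)^2 / 33.75 = 7.5625 / 33.75 = 121/540 ≈ 0.224074
chi2 = 499/135 ≈ 3.696296

3.6963


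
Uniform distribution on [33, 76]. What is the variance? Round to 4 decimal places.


Var = (b-a)^2 / 12
(b-a)^2 = (76 - 33)^2 = 1849
Var = 1849/12 ≈ 154.083333

154.0833


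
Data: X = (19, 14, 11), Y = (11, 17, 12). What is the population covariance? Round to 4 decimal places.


Cov = (1/n)*sum((xi-xbar)(yi-ybar))
n = 3, xbar = 44/3 ≈ 14.666667, ybar = 40/3 ≈ 13.333333
sum((xi-xbar)(yi-ybar)) = -23/3 ≈ -7.666667
Cov = -7.666667 / 3 = -23/9 ≈ -2.555556

-2.5556


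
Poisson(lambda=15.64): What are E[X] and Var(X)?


E[X] = Var(X) = lambda = 15.64

15.64, 15.64


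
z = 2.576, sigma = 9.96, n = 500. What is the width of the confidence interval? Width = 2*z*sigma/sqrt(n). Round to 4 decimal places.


width = 2*z*sigma/sqrt(n)
2*z*sigma = 2 * 2.576 * 9.96 = 51.31392
sqrt(500) ≈ 22.360680
width = 51.31392 / 22.360680 ≈ 2.294828

2.2948


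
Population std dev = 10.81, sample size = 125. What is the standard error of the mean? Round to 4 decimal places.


SE = sigma / sqrt(n)
sqrt(125) ≈ 11.180340
SE = 10.81 / 11.180340 ≈ 0.966876

0.9669


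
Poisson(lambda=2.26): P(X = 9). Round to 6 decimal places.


P = e^(-lam) * lam^k / k!
e^(-2.26) ≈ 0.1043505
lam^k = 2.26^9 ≈ 1538.069472
k! = 9! = 362880
P = 0.1043505 * 1538.069472 / 362880 ≈ 0.000442

0.000442


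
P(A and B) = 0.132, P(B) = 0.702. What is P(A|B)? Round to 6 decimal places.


P(A|B) = P(A and B) / P(B) = 0.132 / 0.702 = 22/117 ≈ 0.18803419

0.188034


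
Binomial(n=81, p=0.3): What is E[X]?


E[X] = n*p = 81 * 0.3 = 24.3

24.3


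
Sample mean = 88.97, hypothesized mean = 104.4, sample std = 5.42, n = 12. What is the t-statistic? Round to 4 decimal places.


t = (xbar - mu0) / (s/sqrt(n))
xbar - mu0 = 88.97 - 104.4 = -15.43
sqrt(12) ≈ 3.46410162
s/sqrt(n) = 5.42 / 3.46410162 ≈ 1.56461923
t = -15.43 / 1.56461923 ≈ -9.861824

-9.8618


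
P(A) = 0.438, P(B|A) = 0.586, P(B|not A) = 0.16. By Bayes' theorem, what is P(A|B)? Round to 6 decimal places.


P(A|B) = P(B|A)*P(A) / P(B), P(B) = P(B|A)*P(A) + P(B|not A)*P(not A)
P(B|A)*P(A) = 0.586 * 0.438 = 0.256668
P(B|not A)*P(not A) = 0.16 * 0.562 = 0.08992
P(B) = 0.256668 + 0.08992 = 0.346588
P(A|B) = 0.256668 / 0.346588 ≈ 0.74055651

0.740557


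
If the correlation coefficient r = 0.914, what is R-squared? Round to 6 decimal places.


R^2 = r^2 = (0.914)^2 = 0.835396

0.835396


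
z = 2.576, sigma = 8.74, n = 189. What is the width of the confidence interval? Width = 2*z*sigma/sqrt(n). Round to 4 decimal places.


width = 2*z*sigma/sqrt(n)
2*z*sigma = 2 * 2.576 * 8.74 = 45.02848
sqrt(189) ≈ 13.747727
width = 45.02848 / 13.747727 ≈ 3.275340

3.2753


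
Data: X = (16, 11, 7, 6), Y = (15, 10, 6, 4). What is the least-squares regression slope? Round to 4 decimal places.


b = sum((xi-xbar)(yi-ybar)) / sum((xi-xbar)^2)
n = 4, xbar = 40/4 = 10, ybar = 35/4 = 8.75
Sxy = sum((xi-xbar)(yi-ybar)) = 66
Sxx = sum((xi-xbar)^2) = 62
b = Sxy / Sxx = 33/31 ≈ 1.064516

1.0645


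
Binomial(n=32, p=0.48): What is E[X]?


E[X] = n*p = 32 * 0.48 = 15.36

15.36


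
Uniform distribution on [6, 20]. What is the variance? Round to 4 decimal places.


Var = (b-a)^2 / 12
(b-a)^2 = (20 - 6)^2 = 196
Var = 196/12 ≈ 16.333333

16.3333


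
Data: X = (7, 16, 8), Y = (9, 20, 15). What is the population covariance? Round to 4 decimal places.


Cov = (1/n)*sum((xi-xbar)(yi-ybar))
n = 3, xbar = 31/3 ≈ 10.333333, ybar = 44/3 ≈ 14.666667
sum((xi-xbar)(yi-ybar)) = 145/3 ≈ 48.333333
Cov = 48.333333 / 3 = 145/9 ≈ 16.111111

16.1111


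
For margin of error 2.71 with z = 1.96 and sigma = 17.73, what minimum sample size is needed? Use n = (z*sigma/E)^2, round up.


z*sigma/E = 1.96 * 17.73 / 2.71 = 86877/6775 ≈ 12.823173
(z*sigma/E)^2 ≈ 164.433777
round up: n = 165

165


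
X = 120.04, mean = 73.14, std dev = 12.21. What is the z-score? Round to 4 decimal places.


z = (X - mu) / sigma
X - mu = 120.04 - 73.14 = 46.9
z = 46.9 / 12.21 = 4690/1221 ≈ 3.841114

3.8411


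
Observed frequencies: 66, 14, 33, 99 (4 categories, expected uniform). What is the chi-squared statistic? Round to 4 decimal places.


chi2 = sum((O-E)^2/E), E = total/4
total = 212, E = 212/4 = 53
(66 - 53)^2 / 53 = 169 / 53 = 169/53 ≈ 3.188679
(14 - 53)^2 / 53 = 1521 / 53 = 1521/53 ≈ 28.698113
(33 - 53)^2 / 53 = 400 / 53 = 400/53 ≈ 7.547170
(99 - 53)^2 / 53 = 2116 / 53 = 2116/53 ≈ 39.924528
chi2 = 4206/53 ≈ 79.358491

79.3585


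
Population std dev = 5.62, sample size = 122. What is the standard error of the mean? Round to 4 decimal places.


SE = sigma / sqrt(n)
sqrt(122) ≈ 11.045361
SE = 5.62 / 11.045361 ≈ 0.508811

0.5088


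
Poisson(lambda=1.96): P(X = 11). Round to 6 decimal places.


P = e^(-lam) * lam^k / k!
e^(-1.96) ≈ 0.1408584
lam^k = 1.96^11 ≈ 1639.897806
k! = 11! = 39916800
P = 0.1408584 * 1639.897806 / 39916800 ≈ 0.000006

0.000006


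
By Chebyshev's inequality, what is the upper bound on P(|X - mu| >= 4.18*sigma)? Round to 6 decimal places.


P <= 1/k^2
k^2 = 4.18^2 = 17.4724
1/k^2 = 1 / 17.4724 ≈ 0.05723312

0.057233


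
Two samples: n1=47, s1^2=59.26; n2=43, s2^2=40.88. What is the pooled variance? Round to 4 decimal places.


sp^2 = ((n1-1)*s1^2 + (n2-1)*s2^2)/(n1+n2-2)
(n1-1)*s1^2 = 46 * 59.26 = 2725.96
(n2-1)*s2^2 = 42 * 40.88 = 1716.96
numerator = 2725.96 + 1716.96 = 4442.92
n1+n2-2 = 88
sp^2 = 4442.92 / 88 = 111073/2200 ≈ 50.487727

50.4877


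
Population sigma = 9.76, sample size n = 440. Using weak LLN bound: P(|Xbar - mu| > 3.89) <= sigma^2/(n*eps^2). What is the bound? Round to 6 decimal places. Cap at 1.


bound = min(1, sigma^2/(n*eps^2))
sigma^2 = 9.76^2 = 95.2576
n*eps^2 = 440 * 3.89^2 = 440 * 15.1321 = 6658.124
sigma^2/(n*eps^2) = 95.2576 / 6658.124 ≈ 0.01430697

0.014307


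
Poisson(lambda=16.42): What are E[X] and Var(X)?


E[X] = Var(X) = lambda = 16.42

16.42, 16.42


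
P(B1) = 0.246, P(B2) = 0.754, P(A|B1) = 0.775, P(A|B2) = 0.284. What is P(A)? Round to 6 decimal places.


P(A) = P(A|B1)*P(B1) + P(A|B2)*P(B2)
P(A|B1)*P(B1) = 0.775 * 0.246 = 0.19065
P(A|B2)*P(B2) = 0.284 * 0.754 = 0.214136
P(A) = 0.19065 + 0.214136 = 0.404786

0.404786


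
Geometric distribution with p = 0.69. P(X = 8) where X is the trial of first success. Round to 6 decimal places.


P = (1-p)^(k-1) * p
(1-p)^(k-1) = 0.31^7 ≈ 0.0002751261
P = 0.0002751261 * 0.69 ≈ 0.0001898370

0.000190


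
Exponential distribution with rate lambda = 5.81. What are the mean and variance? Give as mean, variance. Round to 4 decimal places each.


mean = 1/lam, var = 1/lam^2
mean = 1 / 5.81 = 100/581 ≈ 0.172117
lam^2 = 5.81^2 = 33.7561
var = 1 / 33.7561 ≈ 0.029624

0.1721, 0.0296


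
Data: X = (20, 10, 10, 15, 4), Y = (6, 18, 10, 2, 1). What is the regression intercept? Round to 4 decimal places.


a = ybar - b*xbar, where b = sum((xi-xbar)(yi-ybar)) / sum((xi-xbar)^2)
n = 5, xbar = 59/5 = 11.8, ybar = 37/5 = 7.4
Sxy = sum((xi-xbar)(yi-ybar)) = -2.6
Sxx = sum((xi-xbar)^2) = 144.8
b = Sxy / Sxx = -13/724 ≈ -0.017956
a = 7.4 - (-0.017956) * 11.8 = 5511/724 ≈ 7.611878

7.6119


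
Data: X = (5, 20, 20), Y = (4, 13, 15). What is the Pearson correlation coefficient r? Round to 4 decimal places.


r = sum((xi-xbar)(yi-ybar)) / sqrt(sum((xi-xbar)^2) * sum((yi-ybar)^2))
n = 3, xbar = 45/3 = 15, ybar = 32/3 ≈ 10.666667
Sxy = sum((xi-xbar)(yi-ybar)) = 100
Sxx = sum((xi-xbar)^2) = 150
Syy = sum((yi-ybar)^2) = 206/3 ≈ 68.666667
sqrt(Sxx*Syy) ≈ 101.488916
r = Sxy / sqrt(Sxx*Syy) = 100 / 101.488916 ≈ 0.985329

0.9853


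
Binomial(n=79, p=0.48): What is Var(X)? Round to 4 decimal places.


Var = n*p*(1-p) = 79 * 0.48 * 0.52 = 19.7184

19.7184


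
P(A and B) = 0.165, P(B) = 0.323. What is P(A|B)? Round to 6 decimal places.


P(A|B) = P(A and B) / P(B) = 0.165 / 0.323 = 165/323 ≈ 0.51083591

0.510836


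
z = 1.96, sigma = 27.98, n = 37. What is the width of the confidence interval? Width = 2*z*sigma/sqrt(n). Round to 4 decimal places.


width = 2*z*sigma/sqrt(n)
2*z*sigma = 2 * 1.96 * 27.98 = 109.6816
sqrt(37) ≈ 6.082763
width = 109.6816 / 6.082763 ≈ 18.031544

18.0315


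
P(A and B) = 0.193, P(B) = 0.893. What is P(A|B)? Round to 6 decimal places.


P(A|B) = P(A and B) / P(B) = 0.193 / 0.893 = 193/893 ≈ 0.21612542

0.216125


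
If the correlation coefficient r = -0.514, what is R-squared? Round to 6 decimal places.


R^2 = r^2 = (-0.514)^2 = 0.264196

0.264196


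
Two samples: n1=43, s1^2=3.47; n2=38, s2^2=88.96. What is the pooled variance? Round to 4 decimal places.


sp^2 = ((n1-1)*s1^2 + (n2-1)*s2^2)/(n1+n2-2)
(n1-1)*s1^2 = 42 * 3.47 = 145.74
(n2-1)*s2^2 = 37 * 88.96 = 3291.52
numerator = 145.74 + 3291.52 = 3437.26
n1+n2-2 = 79
sp^2 = 3437.26 / 79 = 171863/3950 ≈ 43.509620

43.5096


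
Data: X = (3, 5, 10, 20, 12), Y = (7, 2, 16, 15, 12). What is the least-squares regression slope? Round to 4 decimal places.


b = sum((xi-xbar)(yi-ybar)) / sum((xi-xbar)^2)
n = 5, xbar = 50/5 = 10, ybar = 52/5 = 10.4
Sxy = sum((xi-xbar)(yi-ybar)) = 115
Sxx = sum((xi-xbar)^2) = 178
b = Sxy / Sxx = 115/178 ≈ 0.646067

0.6461


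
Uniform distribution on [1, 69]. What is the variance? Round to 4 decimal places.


Var = (b-a)^2 / 12
(b-a)^2 = (69 - 1)^2 = 4624
Var = 4624/12 ≈ 385.333333

385.3333


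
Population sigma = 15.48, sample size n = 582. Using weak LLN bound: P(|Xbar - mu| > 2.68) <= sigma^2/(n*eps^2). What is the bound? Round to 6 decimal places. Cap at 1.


bound = min(1, sigma^2/(n*eps^2))
sigma^2 = 15.48^2 = 239.6304
n*eps^2 = 582 * 2.68^2 = 582 * 7.1824 = 4180.1568
sigma^2/(n*eps^2) = 239.6304 / 4180.1568 ≈ 0.05732570

0.057326


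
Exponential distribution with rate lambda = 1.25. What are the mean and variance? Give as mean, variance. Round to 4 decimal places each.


mean = 1/lam, var = 1/lam^2
mean = 1 / 1.25 = 0.8
lam^2 = 1.25^2 = 1.5625
var = 1 / 1.5625 = 0.64

0.8000, 0.6400


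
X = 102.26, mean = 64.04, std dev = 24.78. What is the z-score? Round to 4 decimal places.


z = (X - mu) / sigma
X - mu = 102.26 - 64.04 = 38.22
z = 38.22 / 24.78 = 91/59 ≈ 1.542373

1.5424


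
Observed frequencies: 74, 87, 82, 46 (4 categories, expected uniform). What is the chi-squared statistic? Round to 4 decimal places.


chi2 = sum((O-E)^2/E), E = total/4
total = 289, E = 289/4 = 72.25
(74 - 72.25)^2 / 72.25 = 3.0625 / 72.25 = 49/1156 ≈ 0.042388
(87 - 72.25)^2 / 72.25 = 217.5625 / 72.25 = 3481/1156 ≈ 3.011246
(82 - 72.25)^2 / 72.25 = 95.0625 / 72.25 = 1521/1156 ≈ 1.315744
(46 - 72.25)^2 / 72.25 = 689.0625 / 72.25 = 11025/1156 ≈ 9.537197
chi2 = 4019/289 ≈ 13.906574

13.9066


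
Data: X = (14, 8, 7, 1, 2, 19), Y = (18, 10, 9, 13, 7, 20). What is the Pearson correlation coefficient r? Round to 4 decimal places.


r = sum((xi-xbar)(yi-ybar)) / sqrt(sum((xi-xbar)^2) * sum((yi-ybar)^2))
n = 6, xbar = 51/6 = 8.5, ybar = 77/6 ≈ 12.833333
Sxy = sum((xi-xbar)(yi-ybar)) = 147.5
Sxx = sum((xi-xbar)^2) = 241.5
Syy = sum((yi-ybar)^2) = 809/6 ≈ 134.833333
sqrt(Sxx*Syy) ≈ 180.450132
r = Sxy / sqrt(Sxx*Syy) = 147.5 / 180.450132 ≈ 0.817400

0.8174


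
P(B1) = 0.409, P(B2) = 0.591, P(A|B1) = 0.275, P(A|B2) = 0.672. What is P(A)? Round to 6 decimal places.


P(A) = P(A|B1)*P(B1) + P(A|B2)*P(B2)
P(A|B1)*P(B1) = 0.275 * 0.409 = 0.112475
P(A|B2)*P(B2) = 0.672 * 0.591 = 0.397152
P(A) = 0.112475 + 0.397152 = 0.509627

0.509627


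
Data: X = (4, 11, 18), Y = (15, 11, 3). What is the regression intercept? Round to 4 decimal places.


a = ybar - b*xbar, where b = sum((xi-xbar)(yi-ybar)) / sum((xi-xbar)^2)
n = 3, xbar = 33/3 = 11, ybar = 29/3 ≈ 9.666667
Sxy = sum((xi-xbar)(yi-ybar)) = -84
Sxx = sum((xi-xbar)^2) = 98
b = Sxy / Sxx = -6/7 ≈ -0.857143
a = 9.666667 - (-0.857143) * 11 = 401/21 ≈ 19.095238

19.0952


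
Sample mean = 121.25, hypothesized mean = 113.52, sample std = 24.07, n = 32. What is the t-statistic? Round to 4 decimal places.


t = (xbar - mu0) / (s/sqrt(n))
xbar - mu0 = 121.25 - 113.52 = 7.73
sqrt(32) ≈ 5.65685425
s/sqrt(n) = 24.07 / 5.65685425 ≈ 4.25501506
t = 7.73 / 4.25501506 ≈ 1.816680

1.8167


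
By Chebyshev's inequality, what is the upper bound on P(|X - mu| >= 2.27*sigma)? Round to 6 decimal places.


P <= 1/k^2
k^2 = 2.27^2 = 5.1529
1/k^2 = 1 / 5.1529 ≈ 0.19406548

0.194065


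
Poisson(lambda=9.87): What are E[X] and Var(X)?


E[X] = Var(X) = lambda = 9.87

9.87, 9.87


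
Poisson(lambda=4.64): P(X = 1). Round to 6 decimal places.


P = e^(-lam) * lam^k / k!
e^(-4.64) ≈ 0.009657698
lam^k = 4.64^1 = 4.64
k! = 1! = 1
P = 0.009657698 * 4.64 / 1 ≈ 0.044812

0.044812


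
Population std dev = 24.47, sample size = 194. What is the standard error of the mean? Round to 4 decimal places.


SE = sigma / sqrt(n)
sqrt(194) ≈ 13.928388
SE = 24.47 / 13.928388 ≈ 1.756844

1.7568


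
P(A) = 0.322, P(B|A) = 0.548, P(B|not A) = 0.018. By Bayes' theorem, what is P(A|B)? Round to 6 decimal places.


P(A|B) = P(B|A)*P(A) / P(B), P(B) = P(B|A)*P(A) + P(B|not A)*P(not A)
P(B|A)*P(A) = 0.548 * 0.322 = 0.176456
P(B|not A)*P(not A) = 0.018 * 0.678 = 0.012204
P(B) = 0.176456 + 0.012204 = 0.18866
P(A|B) = 0.176456 / 0.18866 ≈ 0.93531220

0.935312


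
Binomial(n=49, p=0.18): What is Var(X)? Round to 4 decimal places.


Var = n*p*(1-p) = 49 * 0.18 * 0.82 = 7.2324

7.2324


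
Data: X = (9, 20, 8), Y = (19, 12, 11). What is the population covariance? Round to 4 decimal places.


Cov = (1/n)*sum((xi-xbar)(yi-ybar))
n = 3, xbar = 37/3 ≈ 12.333333, ybar = 42/3 = 14
sum((xi-xbar)(yi-ybar)) = -19
Cov = -19 / 3 = -19/3 ≈ -6.333333

-6.3333


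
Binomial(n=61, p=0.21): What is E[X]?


E[X] = n*p = 61 * 0.21 = 12.81

12.81


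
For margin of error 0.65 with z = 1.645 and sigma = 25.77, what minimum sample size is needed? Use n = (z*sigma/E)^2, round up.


z*sigma/E = 1.645 * 25.77 / 0.65 ≈ 65.217923
(z*sigma/E)^2 ≈ 4253.377490
round up: n = 4254

4254


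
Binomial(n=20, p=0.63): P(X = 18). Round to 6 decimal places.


P = C(n,k) * p^k * (1-p)^(n-k)
C(20,18) = 190
p^k = 0.63^18 ≈ 0.0002444161
(1-p)^(n-k) = 0.37^2 = 0.1369
P = 190 * 0.0002444161 * 0.1369 ≈ 0.006358

0.006358


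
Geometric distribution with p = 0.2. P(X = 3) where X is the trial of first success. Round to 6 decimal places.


P = (1-p)^(k-1) * p
(1-p)^(k-1) = 0.8^2 = 0.64
P = 0.64 * 0.2 = 0.128

0.128000


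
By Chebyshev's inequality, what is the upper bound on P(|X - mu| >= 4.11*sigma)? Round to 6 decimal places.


P <= 1/k^2
k^2 = 4.11^2 = 16.8921
1/k^2 = 1 / 16.8921 ≈ 0.05919927

0.059199


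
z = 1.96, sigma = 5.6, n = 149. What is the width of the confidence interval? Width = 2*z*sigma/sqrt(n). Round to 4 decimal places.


width = 2*z*sigma/sqrt(n)
2*z*sigma = 2 * 1.96 * 5.6 = 21.952
sqrt(149) ≈ 12.206556
width = 21.952 / 12.206556 ≈ 1.798378

1.7984


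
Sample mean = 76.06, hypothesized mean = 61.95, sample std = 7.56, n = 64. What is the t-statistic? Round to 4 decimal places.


t = (xbar - mu0) / (s/sqrt(n))
xbar - mu0 = 76.06 - 61.95 = 14.11
sqrt(64) = 8
s/sqrt(n) = 7.56 / 8 = 0.945
t = 14.11 / 0.945 = 2822/189 ≈ 14.931217

14.9312


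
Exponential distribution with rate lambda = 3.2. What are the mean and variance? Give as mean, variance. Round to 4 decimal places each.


mean = 1/lam, var = 1/lam^2
mean = 1 / 3.2 = 0.3125
lam^2 = 3.2^2 = 10.24
var = 1 / 10.24 = 25/256 ≈ 0.097656

0.3125, 0.0977


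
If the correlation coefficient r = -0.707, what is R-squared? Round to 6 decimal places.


R^2 = r^2 = (-0.707)^2 = 0.499849

0.499849


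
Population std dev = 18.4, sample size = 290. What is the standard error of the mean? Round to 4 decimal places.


SE = sigma / sqrt(n)
sqrt(290) ≈ 17.029386
SE = 18.4 / 17.029386 ≈ 1.080485

1.0805


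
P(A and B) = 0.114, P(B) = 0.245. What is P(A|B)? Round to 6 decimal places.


P(A|B) = P(A and B) / P(B) = 0.114 / 0.245 = 114/245 ≈ 0.46530612

0.465306


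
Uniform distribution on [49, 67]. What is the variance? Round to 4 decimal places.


Var = (b-a)^2 / 12
(b-a)^2 = (67 - 49)^2 = 324
Var = 324/12 = 27

27.0000


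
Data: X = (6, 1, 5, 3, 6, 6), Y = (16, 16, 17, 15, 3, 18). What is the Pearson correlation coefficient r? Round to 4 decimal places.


r = sum((xi-xbar)(yi-ybar)) / sqrt(sum((xi-xbar)^2) * sum((yi-ybar)^2))
n = 6, xbar = 27/6 = 4.5, ybar = 85/6 ≈ 14.166667
Sxy = sum((xi-xbar)(yi-ybar)) = -14.5
Sxx = sum((xi-xbar)^2) = 21.5
Syy = sum((yi-ybar)^2) = 929/6 ≈ 154.833333
sqrt(Sxx*Syy) ≈ 57.696765
r = Sxy / sqrt(Sxx*Syy) = -14.5 / 57.696765 ≈ -0.251314

-0.2513


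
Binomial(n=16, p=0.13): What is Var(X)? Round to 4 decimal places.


Var = n*p*(1-p) = 16 * 0.13 * 0.87 = 1.8096

1.8096


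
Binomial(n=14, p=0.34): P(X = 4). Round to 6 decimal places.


P = C(n,k) * p^k * (1-p)^(n-k)
C(14,4) = 1001
p^k = 0.34^4 = 0.01336336
(1-p)^(n-k) = 0.66^10 ≈ 0.01568337
P = 1001 * 0.01336336 * 0.01568337 ≈ 0.209792

0.209792


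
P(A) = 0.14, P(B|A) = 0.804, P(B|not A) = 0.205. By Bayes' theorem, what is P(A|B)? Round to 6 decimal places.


P(A|B) = P(B|A)*P(A) / P(B), P(B) = P(B|A)*P(A) + P(B|not A)*P(not A)
P(B|A)*P(A) = 0.804 * 0.14 = 0.11256
P(B|not A)*P(not A) = 0.205 * 0.86 = 0.1763
P(B) = 0.11256 + 0.1763 = 0.28886
P(A|B) = 0.11256 / 0.28886 ≈ 0.38966974

0.389670


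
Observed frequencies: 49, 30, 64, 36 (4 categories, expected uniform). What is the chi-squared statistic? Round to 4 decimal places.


chi2 = sum((O-E)^2/E), E = total/4
total = 179, E = 179/4 = 44.75
(49 - 44.75)^2 / 44.75 = 18.0625 / 44.75 = 289/716 ≈ 0.403631
(30 - 44.75)^2 / 44.75 = 217.5625 / 44.75 = 3481/716 ≈ 4.861732
(64 - 44.75)^2 / 44.75 = 370.5625 / 44.75 = 5929/716 ≈ 8.280726
(36 - 44.75)^2 / 44.75 = 76.5625 / 44.75 = 1225/716 ≈ 1.710894
chi2 = 2731/179 ≈ 15.256983

15.2570


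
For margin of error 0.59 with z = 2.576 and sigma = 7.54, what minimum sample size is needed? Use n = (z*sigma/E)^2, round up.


z*sigma/E = 2.576 * 7.54 / 0.59 = 242788/7375 ≈ 32.920407
(z*sigma/E)^2 ≈ 1083.753183
round up: n = 1084

1084


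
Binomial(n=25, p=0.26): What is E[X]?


E[X] = n*p = 25 * 0.26 = 6.5

6.5


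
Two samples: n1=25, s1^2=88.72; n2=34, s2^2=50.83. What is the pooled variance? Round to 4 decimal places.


sp^2 = ((n1-1)*s1^2 + (n2-1)*s2^2)/(n1+n2-2)
(n1-1)*s1^2 = 24 * 88.72 = 2129.28
(n2-1)*s2^2 = 33 * 50.83 = 1677.39
numerator = 2129.28 + 1677.39 = 3806.67
n1+n2-2 = 57
sp^2 = 3806.67 / 57 = 126889/1900 ≈ 66.783684

66.7837


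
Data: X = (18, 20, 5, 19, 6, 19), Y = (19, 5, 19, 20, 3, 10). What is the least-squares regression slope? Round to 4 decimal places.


b = sum((xi-xbar)(yi-ybar)) / sum((xi-xbar)^2)
n = 6, xbar = 87/6 = 14.5, ybar = 76/6 = 38/3 ≈ 12.666667
Sxy = sum((xi-xbar)(yi-ybar)) = 23
Sxx = sum((xi-xbar)^2) = 245.5
b = Sxy / Sxx = 46/491 ≈ 0.093686

0.0937


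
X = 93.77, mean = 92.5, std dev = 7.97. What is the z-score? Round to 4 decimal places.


z = (X - mu) / sigma
X - mu = 93.77 - 92.5 = 1.27
z = 1.27 / 7.97 = 127/797 ≈ 0.159348

0.1593


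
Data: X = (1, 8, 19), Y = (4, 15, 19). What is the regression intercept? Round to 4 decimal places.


a = ybar - b*xbar, where b = sum((xi-xbar)(yi-ybar)) / sum((xi-xbar)^2)
n = 3, xbar = 28/3 ≈ 9.333333, ybar = 38/3 ≈ 12.666667
Sxy = sum((xi-xbar)(yi-ybar)) = 391/3 ≈ 130.333333
Sxx = sum((xi-xbar)^2) = 494/3 ≈ 164.666667
b = Sxy / Sxx = 391/494 ≈ 0.791498
a = 12.666667 - 0.791498 * 9.333333 = 1304/247 ≈ 5.279352

5.2794


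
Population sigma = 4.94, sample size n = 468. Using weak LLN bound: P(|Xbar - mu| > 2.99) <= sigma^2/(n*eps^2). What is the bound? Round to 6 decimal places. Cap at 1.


bound = min(1, sigma^2/(n*eps^2))
sigma^2 = 4.94^2 = 24.4036
n*eps^2 = 468 * 2.99^2 = 468 * 8.9401 = 4183.9668
sigma^2/(n*eps^2) = 24.4036 / 4183.9668 ≈ 0.00583265

0.005833


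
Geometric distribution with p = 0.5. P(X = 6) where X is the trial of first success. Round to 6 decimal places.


P = (1-p)^(k-1) * p
(1-p)^(k-1) = 0.5^5 = 0.03125
P = 0.03125 * 0.5 = 0.015625

0.015625


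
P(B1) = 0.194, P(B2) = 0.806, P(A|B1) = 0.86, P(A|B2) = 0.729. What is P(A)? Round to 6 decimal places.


P(A) = P(A|B1)*P(B1) + P(A|B2)*P(B2)
P(A|B1)*P(B1) = 0.86 * 0.194 = 0.16684
P(A|B2)*P(B2) = 0.729 * 0.806 = 0.587574
P(A) = 0.16684 + 0.587574 = 0.754414

0.754414


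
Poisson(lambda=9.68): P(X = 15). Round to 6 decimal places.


P = e^(-lam) * lam^k / k!
e^(-9.68) ≈ 0.00006252150
lam^k = 9.68^15 ≈ 613946262156208.683189
k! = 15! = 1307674368000
P = 0.00006252150 * 613946262156208.683189 / 1307674368000 ≈ 0.029354

0.029354


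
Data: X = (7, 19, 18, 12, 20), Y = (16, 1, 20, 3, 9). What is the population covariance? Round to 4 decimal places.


Cov = (1/n)*sum((xi-xbar)(yi-ybar))
n = 5, xbar = 76/5 = 15.2, ybar = 49/5 = 9.8
sum((xi-xbar)(yi-ybar)) = -37.8
Cov = -37.8 / 5 = -7.56

-7.5600


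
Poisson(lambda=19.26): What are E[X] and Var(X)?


E[X] = Var(X) = lambda = 19.26

19.26, 19.26


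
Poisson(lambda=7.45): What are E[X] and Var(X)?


E[X] = Var(X) = lambda = 7.45

7.45, 7.45


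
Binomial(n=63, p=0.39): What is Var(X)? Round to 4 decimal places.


Var = n*p*(1-p) = 63 * 0.39 * 0.61 = 14.9877

14.9877


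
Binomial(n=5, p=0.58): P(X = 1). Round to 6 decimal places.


P = C(n,k) * p^k * (1-p)^(n-k)
C(5,1) = 5
p^k = 0.58^1 = 0.58
(1-p)^(n-k) = 0.42^4 = 0.03111696
P = 5 * 0.58 * 0.03111696 ≈ 0.090239

0.090239


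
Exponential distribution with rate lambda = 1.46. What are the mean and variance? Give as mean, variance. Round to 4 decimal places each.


mean = 1/lam, var = 1/lam^2
mean = 1 / 1.46 = 50/73 ≈ 0.684932
lam^2 = 1.46^2 = 2.1316
var = 1 / 2.1316 = 2500/5329 ≈ 0.469131

0.6849, 0.4691


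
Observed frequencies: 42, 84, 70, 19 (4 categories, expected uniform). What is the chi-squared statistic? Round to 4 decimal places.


chi2 = sum((O-E)^2/E), E = total/4
total = 215, E = 215/4 = 53.75
(42 - 53.75)^2 / 53.75 = 138.0625 / 53.75 = 2209/860 ≈ 2.568605
(84 - 53.75)^2 / 53.75 = 915.0625 / 53.75 = 14641/860 ≈ 17.024419
(70 - 53.75)^2 / 53.75 = 264.0625 / 53.75 = 845/172 ≈ 4.912791
(19 - 53.75)^2 / 53.75 = 1207.5625 / 53.75 = 19321/860 ≈ 22.466279
chi2 = 10099/215 ≈ 46.972093

46.9721


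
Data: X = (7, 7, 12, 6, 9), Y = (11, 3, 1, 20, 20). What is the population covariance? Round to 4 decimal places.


Cov = (1/n)*sum((xi-xbar)(yi-ybar))
n = 5, xbar = 41/5 = 8.2, ybar = 55/5 = 11
sum((xi-xbar)(yi-ybar)) = -41
Cov = -41 / 5 = -8.2

-8.2000


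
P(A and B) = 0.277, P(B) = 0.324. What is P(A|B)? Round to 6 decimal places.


P(A|B) = P(A and B) / P(B) = 0.277 / 0.324 = 277/324 ≈ 0.85493827

0.854938


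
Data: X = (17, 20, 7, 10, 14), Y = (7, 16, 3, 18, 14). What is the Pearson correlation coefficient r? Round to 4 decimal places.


r = sum((xi-xbar)(yi-ybar)) / sqrt(sum((xi-xbar)^2) * sum((yi-ybar)^2))
n = 5, xbar = 68/5 = 13.6, ybar = 58/5 = 11.6
Sxy = sum((xi-xbar)(yi-ybar)) = 47.2
Sxx = sum((xi-xbar)^2) = 109.2
Syy = sum((yi-ybar)^2) = 161.2
sqrt(Sxx*Syy) ≈ 132.676449
r = Sxy / sqrt(Sxx*Syy) = 47.2 / 132.676449 ≈ 0.355753

0.3558


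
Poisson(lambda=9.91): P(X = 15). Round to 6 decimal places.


P = e^(-lam) * lam^k / k!
e^(-9.91) ≈ 0.00004967544
lam^k = 9.91^15 ≈ 873182086070211.876523
k! = 15! = 1307674368000
P = 0.00004967544 * 873182086070211.876523 / 1307674368000 ≈ 0.033170

0.033170


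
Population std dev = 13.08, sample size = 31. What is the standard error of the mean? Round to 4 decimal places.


SE = sigma / sqrt(n)
sqrt(31) ≈ 5.567764
SE = 13.08 / 5.567764 ≈ 2.349237

2.3492


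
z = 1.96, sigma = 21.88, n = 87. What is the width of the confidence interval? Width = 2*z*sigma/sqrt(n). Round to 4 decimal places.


width = 2*z*sigma/sqrt(n)
2*z*sigma = 2 * 1.96 * 21.88 = 85.7696
sqrt(87) ≈ 9.327379
width = 85.7696 / 9.327379 ≈ 9.195466

9.1955


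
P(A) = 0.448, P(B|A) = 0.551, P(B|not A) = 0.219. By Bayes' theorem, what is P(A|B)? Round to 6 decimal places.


P(A|B) = P(B|A)*P(A) / P(B), P(B) = P(B|A)*P(A) + P(B|not A)*P(not A)
P(B|A)*P(A) = 0.551 * 0.448 = 0.246848
P(B|not A)*P(not A) = 0.219 * 0.552 = 0.120888
P(B) = 0.246848 + 0.120888 = 0.367736
P(A|B) = 0.246848 / 0.367736 ≈ 0.67126417

0.671264


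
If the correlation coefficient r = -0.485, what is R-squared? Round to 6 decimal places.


R^2 = r^2 = (-0.485)^2 = 0.235225

0.235225


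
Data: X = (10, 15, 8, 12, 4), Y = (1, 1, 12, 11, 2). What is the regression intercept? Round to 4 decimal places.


a = ybar - b*xbar, where b = sum((xi-xbar)(yi-ybar)) / sum((xi-xbar)^2)
n = 5, xbar = 49/5 = 9.8, ybar = 27/5 = 5.4
Sxy = sum((xi-xbar)(yi-ybar)) = -3.6
Sxx = sum((xi-xbar)^2) = 68.8
b = Sxy / Sxx = -9/172 ≈ -0.052326
a = 5.4 - (-0.052326) * 9.8 = 1017/172 ≈ 5.912791

5.9128


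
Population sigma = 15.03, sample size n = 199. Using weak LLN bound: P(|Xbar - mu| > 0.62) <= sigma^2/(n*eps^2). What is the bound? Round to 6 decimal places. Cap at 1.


bound = min(1, sigma^2/(n*eps^2))
sigma^2 = 15.03^2 = 225.9009
n*eps^2 = 199 * 0.62^2 = 199 * 0.3844 = 76.4956
sigma^2/(n*eps^2) = 225.9009 / 76.4956 ≈ 2.95312279
this exceeds 1, so the bound is capped at 1

1.000000


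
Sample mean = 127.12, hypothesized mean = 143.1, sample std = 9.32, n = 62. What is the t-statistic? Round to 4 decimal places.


t = (xbar - mu0) / (s/sqrt(n))
xbar - mu0 = 127.12 - 143.1 = -15.98
sqrt(62) ≈ 7.87400787
s/sqrt(n) = 9.32 / 7.87400787 ≈ 1.18364118
t = -15.98 / 1.18364118 ≈ -13.500713

-13.5007


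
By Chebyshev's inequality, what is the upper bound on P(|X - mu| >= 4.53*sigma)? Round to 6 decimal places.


P <= 1/k^2
k^2 = 4.53^2 = 20.5209
1/k^2 = 1 / 20.5209 ≈ 0.04873081

0.048731


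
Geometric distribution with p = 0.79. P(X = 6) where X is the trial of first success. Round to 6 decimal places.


P = (1-p)^(k-1) * p
(1-p)^(k-1) = 0.21^5 = 0.0004084101
P = 0.0004084101 * 0.79 ≈ 0.0003226440

0.000323


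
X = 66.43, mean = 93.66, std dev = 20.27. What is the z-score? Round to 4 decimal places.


z = (X - mu) / sigma
X - mu = 66.43 - 93.66 = -27.23
z = -27.23 / 20.27 = -2723/2027 ≈ -1.343365

-1.3434


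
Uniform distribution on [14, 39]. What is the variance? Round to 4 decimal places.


Var = (b-a)^2 / 12
(b-a)^2 = (39 - 14)^2 = 625
Var = 625/12 ≈ 52.083333

52.0833


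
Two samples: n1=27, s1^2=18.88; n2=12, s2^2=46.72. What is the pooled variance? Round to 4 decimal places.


sp^2 = ((n1-1)*s1^2 + (n2-1)*s2^2)/(n1+n2-2)
(n1-1)*s1^2 = 26 * 18.88 = 490.88
(n2-1)*s2^2 = 11 * 46.72 = 513.92
numerator = 490.88 + 513.92 = 1004.8
n1+n2-2 = 37
sp^2 = 1004.8 / 37 = 5024/185 ≈ 27.156757

27.1568


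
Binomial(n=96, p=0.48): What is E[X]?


E[X] = n*p = 96 * 0.48 = 46.08

46.08


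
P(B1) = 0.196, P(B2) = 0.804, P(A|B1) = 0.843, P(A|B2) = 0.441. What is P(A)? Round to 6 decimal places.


P(A) = P(A|B1)*P(B1) + P(A|B2)*P(B2)
P(A|B1)*P(B1) = 0.843 * 0.196 = 0.165228
P(A|B2)*P(B2) = 0.441 * 0.804 = 0.354564
P(A) = 0.165228 + 0.354564 = 0.519792

0.519792


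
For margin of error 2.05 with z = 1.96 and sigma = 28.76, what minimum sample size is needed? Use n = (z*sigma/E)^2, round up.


z*sigma/E = 1.96 * 28.76 / 2.05 = 140924/5125 ≈ 27.497366
(z*sigma/E)^2 ≈ 756.105129
round up: n = 757

757


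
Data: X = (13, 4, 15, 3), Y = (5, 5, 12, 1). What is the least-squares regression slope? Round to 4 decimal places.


b = sum((xi-xbar)(yi-ybar)) / sum((xi-xbar)^2)
n = 4, xbar = 35/4 = 8.75, ybar = 23/4 = 5.75
Sxy = sum((xi-xbar)(yi-ybar)) = 66.75
Sxx = sum((xi-xbar)^2) = 112.75
b = Sxy / Sxx = 267/451 ≈ 0.592018

0.5920


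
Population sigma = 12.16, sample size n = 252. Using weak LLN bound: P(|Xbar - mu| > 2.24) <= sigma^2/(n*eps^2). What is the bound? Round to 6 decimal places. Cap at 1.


bound = min(1, sigma^2/(n*eps^2))
sigma^2 = 12.16^2 = 147.8656
n*eps^2 = 252 * 2.24^2 = 252 * 5.0176 = 1264.4352
sigma^2/(n*eps^2) = 147.8656 / 1264.4352 = 361/3087 ≈ 0.11694201

0.116942


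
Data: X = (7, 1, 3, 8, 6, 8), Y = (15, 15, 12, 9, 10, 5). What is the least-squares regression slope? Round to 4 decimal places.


b = sum((xi-xbar)(yi-ybar)) / sum((xi-xbar)^2)
n = 6, xbar = 33/6 = 5.5, ybar = 66/6 = 11
Sxy = sum((xi-xbar)(yi-ybar)) = -35
Sxx = sum((xi-xbar)^2) = 41.5
b = Sxy / Sxx = -70/83 ≈ -0.843373

-0.8434


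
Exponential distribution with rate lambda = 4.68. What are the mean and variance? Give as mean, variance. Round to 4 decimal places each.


mean = 1/lam, var = 1/lam^2
mean = 1 / 4.68 = 25/117 ≈ 0.213675
lam^2 = 4.68^2 = 21.9024
var = 1 / 21.9024 ≈ 0.045657

0.2137, 0.0457


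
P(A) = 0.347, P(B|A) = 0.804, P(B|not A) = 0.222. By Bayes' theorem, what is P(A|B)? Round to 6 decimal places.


P(A|B) = P(B|A)*P(A) / P(B), P(B) = P(B|A)*P(A) + P(B|not A)*P(not A)
P(B|A)*P(A) = 0.804 * 0.347 = 0.278988
P(B|not A)*P(not A) = 0.222 * 0.653 = 0.144966
P(B) = 0.278988 + 0.144966 = 0.423954
P(A|B) = 0.278988 / 0.423954 ≈ 0.65806196

0.658062


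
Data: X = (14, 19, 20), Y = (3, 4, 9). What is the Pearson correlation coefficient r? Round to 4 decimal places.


r = sum((xi-xbar)(yi-ybar)) / sqrt(sum((xi-xbar)^2) * sum((yi-ybar)^2))
n = 3, xbar = 53/3 ≈ 17.666667, ybar = 16/3 ≈ 5.333333
Sxy = sum((xi-xbar)(yi-ybar)) = 46/3 ≈ 15.333333
Sxx = sum((xi-xbar)^2) = 62/3 ≈ 20.666667
Syy = sum((yi-ybar)^2) = 62/3 ≈ 20.666667
sqrt(Sxx*Syy) = 62/3 ≈ 20.666667
r = Sxy / sqrt(Sxx*Syy) = 15.333333 / 20.666667 = 23/31 ≈ 0.741935

0.7419
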